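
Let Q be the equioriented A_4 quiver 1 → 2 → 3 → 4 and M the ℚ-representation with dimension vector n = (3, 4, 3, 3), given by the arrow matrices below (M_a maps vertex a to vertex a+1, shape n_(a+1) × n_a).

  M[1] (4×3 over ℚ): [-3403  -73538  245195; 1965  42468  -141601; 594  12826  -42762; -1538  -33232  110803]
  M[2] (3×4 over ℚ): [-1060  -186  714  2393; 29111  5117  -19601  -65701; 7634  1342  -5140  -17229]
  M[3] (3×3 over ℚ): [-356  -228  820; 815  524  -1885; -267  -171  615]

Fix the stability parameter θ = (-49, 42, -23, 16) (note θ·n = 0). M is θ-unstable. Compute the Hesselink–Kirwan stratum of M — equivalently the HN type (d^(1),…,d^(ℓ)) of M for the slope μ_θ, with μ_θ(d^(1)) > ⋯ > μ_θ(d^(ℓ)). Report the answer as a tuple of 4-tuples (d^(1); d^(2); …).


Via rank(M_{q-1}∘⋯∘M_p): M ≅ I[1,3], I[1,4]^2, I[2,2], I[4,4].
μ_θ-semistable layers: μ^(1)=42; μ^(2)=16; μ^(3)=19/2; μ^(4)=-49

((0, 1, 0, 0); (0, 0, 0, 3); (0, 3, 3, 0); (3, 0, 0, 0))


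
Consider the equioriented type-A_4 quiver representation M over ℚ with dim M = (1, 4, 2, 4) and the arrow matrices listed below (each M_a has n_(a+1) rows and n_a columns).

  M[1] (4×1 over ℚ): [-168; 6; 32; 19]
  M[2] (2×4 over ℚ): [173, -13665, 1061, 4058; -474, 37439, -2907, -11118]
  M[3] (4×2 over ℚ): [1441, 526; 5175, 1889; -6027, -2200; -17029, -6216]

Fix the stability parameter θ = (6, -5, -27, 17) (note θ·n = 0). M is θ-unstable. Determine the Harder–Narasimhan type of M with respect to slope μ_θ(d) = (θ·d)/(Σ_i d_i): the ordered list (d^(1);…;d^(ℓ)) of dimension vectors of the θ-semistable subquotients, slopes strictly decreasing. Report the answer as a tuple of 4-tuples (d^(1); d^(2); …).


Interval decomposition of M: I[1,2], I[2,2], I[2,4]^2, I[4,4]^2.
HN type (ℓ=4): μ^(1)=17; μ^(2)=1/2; μ^(3)=-5; μ^(4)=-16

((0, 0, 0, 4); (1, 1, 0, 0); (0, 1, 0, 0); (0, 2, 2, 0))


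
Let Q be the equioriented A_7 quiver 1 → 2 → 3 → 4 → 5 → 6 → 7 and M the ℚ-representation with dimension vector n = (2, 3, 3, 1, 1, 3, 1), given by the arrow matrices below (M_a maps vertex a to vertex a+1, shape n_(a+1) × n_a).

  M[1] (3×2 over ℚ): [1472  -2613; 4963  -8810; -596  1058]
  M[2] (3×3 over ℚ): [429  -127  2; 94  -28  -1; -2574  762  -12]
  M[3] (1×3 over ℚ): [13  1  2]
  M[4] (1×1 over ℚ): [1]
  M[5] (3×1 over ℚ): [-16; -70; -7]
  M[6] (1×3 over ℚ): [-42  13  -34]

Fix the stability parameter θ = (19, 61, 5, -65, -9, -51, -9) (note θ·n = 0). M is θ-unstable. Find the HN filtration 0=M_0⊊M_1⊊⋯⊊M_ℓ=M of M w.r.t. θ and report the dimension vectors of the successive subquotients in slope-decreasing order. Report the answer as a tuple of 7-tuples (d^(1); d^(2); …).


Barcode: M ≅ I[1,2], I[1,6], I[2,3], I[3,3], I[6,6], I[6,7]. HN layers by μ_θ (7 steps, strictly decreasing):
  μ^(1)=61; μ^(2)=33; μ^(3)=19; μ^(4)=5; μ^(5)=-20/3; μ^(6)=-9; μ^(7)=-51

((0, 1, 0, 0, 0, 0, 0); (0, 1, 1, 0, 0, 0, 0); (1, 0, 0, 0, 0, 0, 0); (0, 0, 1, 0, 0, 0, 0); (1, 1, 1, 1, 1, 1, 0); (0, 0, 0, 0, 0, 0, 1); (0, 0, 0, 0, 0, 2, 0))


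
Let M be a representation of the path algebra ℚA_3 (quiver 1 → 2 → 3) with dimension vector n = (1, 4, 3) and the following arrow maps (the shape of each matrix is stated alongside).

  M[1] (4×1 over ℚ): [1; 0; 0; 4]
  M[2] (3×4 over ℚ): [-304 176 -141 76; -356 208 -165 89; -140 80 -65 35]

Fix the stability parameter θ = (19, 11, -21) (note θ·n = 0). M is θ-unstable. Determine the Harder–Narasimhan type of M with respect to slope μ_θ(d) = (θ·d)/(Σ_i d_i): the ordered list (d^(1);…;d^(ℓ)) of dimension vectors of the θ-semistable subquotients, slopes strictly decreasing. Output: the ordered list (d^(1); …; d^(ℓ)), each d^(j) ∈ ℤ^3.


Via rank(M_{q-1}∘⋯∘M_p): M ≅ I[1,2], I[2,2], I[2,3]^2, I[3,3].
μ_θ-semistable layers: μ^(1)=15; μ^(2)=11; μ^(3)=-5; μ^(4)=-21

((1, 1, 0); (0, 1, 0); (0, 2, 2); (0, 0, 1))


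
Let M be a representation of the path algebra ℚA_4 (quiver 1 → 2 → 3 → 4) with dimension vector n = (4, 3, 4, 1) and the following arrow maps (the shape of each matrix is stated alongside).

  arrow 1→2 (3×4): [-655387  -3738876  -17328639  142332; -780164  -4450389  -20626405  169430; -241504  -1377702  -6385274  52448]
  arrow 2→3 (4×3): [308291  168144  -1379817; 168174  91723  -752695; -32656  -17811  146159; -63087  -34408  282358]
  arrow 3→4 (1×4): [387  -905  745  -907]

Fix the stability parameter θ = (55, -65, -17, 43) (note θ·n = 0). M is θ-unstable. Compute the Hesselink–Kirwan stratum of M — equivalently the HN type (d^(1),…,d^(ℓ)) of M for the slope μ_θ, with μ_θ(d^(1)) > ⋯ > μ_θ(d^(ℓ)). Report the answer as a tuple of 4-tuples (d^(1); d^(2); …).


Interval decomposition of M: I[1,1], I[1,3]^2, I[1,4], I[3,3].
HN type (ℓ=4): μ^(1)=55; μ^(2)=43; μ^(3)=-9; μ^(4)=-17

((1, 0, 0, 0); (0, 0, 0, 1); (3, 3, 3, 0); (0, 0, 1, 0))


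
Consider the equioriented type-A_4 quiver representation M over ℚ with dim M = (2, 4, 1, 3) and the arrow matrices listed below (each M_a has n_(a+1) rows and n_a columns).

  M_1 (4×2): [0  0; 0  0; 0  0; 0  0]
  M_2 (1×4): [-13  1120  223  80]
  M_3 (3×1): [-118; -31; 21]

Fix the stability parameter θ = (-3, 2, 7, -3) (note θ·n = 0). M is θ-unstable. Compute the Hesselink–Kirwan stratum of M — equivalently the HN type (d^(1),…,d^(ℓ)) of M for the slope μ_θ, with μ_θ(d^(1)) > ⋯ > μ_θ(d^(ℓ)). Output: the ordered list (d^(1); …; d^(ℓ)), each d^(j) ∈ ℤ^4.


Barcode: M ≅ I[1,1]^2, I[2,2]^3, I[2,4], I[4,4]^2. HN layers by μ_θ (2 steps, strictly decreasing):
  μ^(1)=2; μ^(2)=-3

((0, 4, 1, 1); (2, 0, 0, 2))


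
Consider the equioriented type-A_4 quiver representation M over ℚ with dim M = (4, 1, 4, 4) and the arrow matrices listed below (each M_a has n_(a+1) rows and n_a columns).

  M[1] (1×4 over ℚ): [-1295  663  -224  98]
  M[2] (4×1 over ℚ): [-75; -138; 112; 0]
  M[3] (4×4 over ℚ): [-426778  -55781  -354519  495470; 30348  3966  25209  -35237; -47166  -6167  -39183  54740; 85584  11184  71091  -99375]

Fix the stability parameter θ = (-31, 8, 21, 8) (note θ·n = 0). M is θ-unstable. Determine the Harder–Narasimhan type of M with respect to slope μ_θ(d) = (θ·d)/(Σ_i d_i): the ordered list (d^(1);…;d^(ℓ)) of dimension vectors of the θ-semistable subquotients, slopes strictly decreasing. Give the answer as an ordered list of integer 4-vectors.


Via rank(M_{q-1}∘⋯∘M_p): M ≅ I[1,1]^3, I[1,3], I[3,4]^3, I[4,4].
μ_θ-semistable layers: μ^(1)=21; μ^(2)=29/2; μ^(3)=8; μ^(4)=-31

((0, 0, 1, 0); (0, 0, 3, 3); (0, 1, 0, 1); (4, 0, 0, 0))


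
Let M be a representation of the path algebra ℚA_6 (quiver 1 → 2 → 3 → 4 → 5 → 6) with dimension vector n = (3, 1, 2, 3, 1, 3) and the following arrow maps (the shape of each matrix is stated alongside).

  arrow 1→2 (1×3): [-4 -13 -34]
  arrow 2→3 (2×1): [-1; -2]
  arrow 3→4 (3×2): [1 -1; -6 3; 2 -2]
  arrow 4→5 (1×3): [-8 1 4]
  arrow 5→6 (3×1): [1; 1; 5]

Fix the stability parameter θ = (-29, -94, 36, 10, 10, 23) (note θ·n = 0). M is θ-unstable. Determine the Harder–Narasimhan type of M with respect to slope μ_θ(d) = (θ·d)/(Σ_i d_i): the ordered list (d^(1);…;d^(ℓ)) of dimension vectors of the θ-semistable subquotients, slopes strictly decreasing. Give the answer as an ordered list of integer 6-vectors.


Barcode: M ≅ I[1,1]^2, I[1,4], I[3,6], I[4,4], I[6,6]^2. HN layers by μ_θ (5 steps, strictly decreasing):
  μ^(1)=23; μ^(2)=56/3; μ^(3)=10; μ^(4)=-29; μ^(5)=-123/2

((0, 0, 1, 1, 0, 3); (0, 0, 1, 1, 1, 0); (0, 0, 0, 1, 0, 0); (2, 0, 0, 0, 0, 0); (1, 1, 0, 0, 0, 0))


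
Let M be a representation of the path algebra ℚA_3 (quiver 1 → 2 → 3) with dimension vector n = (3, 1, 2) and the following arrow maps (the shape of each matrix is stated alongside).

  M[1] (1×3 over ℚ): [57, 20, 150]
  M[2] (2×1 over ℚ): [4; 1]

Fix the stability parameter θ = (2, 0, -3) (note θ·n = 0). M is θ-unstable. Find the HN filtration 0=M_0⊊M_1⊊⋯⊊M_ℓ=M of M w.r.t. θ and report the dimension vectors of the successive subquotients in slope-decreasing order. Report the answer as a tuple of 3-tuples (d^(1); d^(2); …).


Barcode: M ≅ I[1,1]^2, I[1,3], I[3,3]. HN layers by μ_θ (3 steps, strictly decreasing):
  μ^(1)=2; μ^(2)=-1/3; μ^(3)=-3

((2, 0, 0); (1, 1, 1); (0, 0, 1))


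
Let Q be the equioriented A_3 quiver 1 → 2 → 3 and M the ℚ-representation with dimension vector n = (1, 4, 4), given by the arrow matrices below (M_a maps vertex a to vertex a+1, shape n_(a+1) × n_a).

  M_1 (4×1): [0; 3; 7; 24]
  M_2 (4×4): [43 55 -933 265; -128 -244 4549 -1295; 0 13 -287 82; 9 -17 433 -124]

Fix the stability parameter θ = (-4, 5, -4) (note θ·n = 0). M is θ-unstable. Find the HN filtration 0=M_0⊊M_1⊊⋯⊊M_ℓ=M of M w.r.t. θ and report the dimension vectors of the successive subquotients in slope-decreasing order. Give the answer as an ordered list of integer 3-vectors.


Interval decomposition of M: I[1,3], I[2,3]^3.
HN type (ℓ=2): μ^(1)=1/2; μ^(2)=-4

((0, 4, 4); (1, 0, 0))


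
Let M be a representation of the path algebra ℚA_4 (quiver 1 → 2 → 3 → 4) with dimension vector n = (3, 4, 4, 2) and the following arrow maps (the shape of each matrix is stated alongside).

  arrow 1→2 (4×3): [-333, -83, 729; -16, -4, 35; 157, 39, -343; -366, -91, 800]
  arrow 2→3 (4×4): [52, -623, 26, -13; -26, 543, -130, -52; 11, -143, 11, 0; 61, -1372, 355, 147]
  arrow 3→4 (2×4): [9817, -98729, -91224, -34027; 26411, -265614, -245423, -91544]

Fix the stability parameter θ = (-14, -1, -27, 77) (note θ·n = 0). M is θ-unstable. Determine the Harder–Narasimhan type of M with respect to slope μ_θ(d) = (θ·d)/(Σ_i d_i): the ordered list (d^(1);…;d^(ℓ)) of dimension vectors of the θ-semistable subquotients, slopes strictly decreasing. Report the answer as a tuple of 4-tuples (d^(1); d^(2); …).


Barcode: M ≅ I[1,2], I[1,4]^2, I[2,3], I[3,3]. HN layers by μ_θ (4 steps, strictly decreasing):
  μ^(1)=77; μ^(2)=-1; μ^(3)=-14; μ^(4)=-27

((0, 0, 0, 2); (0, 1, 0, 0); (3, 3, 3, 0); (0, 0, 1, 0))


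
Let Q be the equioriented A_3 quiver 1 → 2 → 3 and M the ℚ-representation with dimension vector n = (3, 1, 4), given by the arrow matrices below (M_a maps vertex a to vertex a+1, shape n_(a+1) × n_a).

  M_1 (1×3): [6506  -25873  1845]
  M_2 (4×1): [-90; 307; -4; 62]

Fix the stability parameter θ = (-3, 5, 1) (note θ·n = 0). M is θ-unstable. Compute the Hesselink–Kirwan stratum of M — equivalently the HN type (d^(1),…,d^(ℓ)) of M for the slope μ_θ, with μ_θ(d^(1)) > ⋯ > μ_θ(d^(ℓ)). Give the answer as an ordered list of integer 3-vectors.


Interval decomposition of M: I[1,1]^2, I[1,3], I[3,3]^3.
HN type (ℓ=3): μ^(1)=3; μ^(2)=1; μ^(3)=-3

((0, 1, 1); (0, 0, 3); (3, 0, 0))


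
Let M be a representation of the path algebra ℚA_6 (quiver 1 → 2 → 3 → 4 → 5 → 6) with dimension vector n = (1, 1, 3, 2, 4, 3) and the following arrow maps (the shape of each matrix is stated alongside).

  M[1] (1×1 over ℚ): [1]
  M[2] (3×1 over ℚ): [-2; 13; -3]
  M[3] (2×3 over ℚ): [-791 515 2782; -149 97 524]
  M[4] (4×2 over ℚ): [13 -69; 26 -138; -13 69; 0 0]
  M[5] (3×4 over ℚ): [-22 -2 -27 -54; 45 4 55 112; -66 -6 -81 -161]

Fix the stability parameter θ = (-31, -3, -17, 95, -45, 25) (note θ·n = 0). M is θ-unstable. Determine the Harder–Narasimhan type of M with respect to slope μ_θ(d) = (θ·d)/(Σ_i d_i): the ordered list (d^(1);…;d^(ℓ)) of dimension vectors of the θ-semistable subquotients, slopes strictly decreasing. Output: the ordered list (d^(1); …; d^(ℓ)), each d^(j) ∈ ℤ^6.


Interval decomposition of M: I[1,4], I[3,3], I[3,6], I[5,5], I[5,6]^2.
HN type (ℓ=6): μ^(1)=95; μ^(2)=25; μ^(3)=-10; μ^(4)=-17; μ^(5)=-31; μ^(6)=-45

((0, 0, 0, 1, 0, 0); (0, 0, 0, 1, 1, 3); (0, 1, 1, 0, 0, 0); (0, 0, 2, 0, 0, 0); (1, 0, 0, 0, 0, 0); (0, 0, 0, 0, 3, 0))


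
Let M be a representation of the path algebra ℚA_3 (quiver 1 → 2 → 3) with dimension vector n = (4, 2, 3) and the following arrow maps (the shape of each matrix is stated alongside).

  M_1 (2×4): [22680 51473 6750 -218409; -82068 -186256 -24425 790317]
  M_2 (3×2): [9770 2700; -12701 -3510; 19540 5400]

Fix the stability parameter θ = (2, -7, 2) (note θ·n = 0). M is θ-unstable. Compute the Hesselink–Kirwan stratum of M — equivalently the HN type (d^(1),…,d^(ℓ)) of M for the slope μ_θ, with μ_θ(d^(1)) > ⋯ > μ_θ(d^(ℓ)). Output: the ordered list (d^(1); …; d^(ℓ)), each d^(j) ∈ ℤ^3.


Interval decomposition of M: I[1,1]^2, I[1,2], I[1,3], I[3,3]^2.
HN type (ℓ=2): μ^(1)=2; μ^(2)=-5/2

((2, 0, 3); (2, 2, 0))


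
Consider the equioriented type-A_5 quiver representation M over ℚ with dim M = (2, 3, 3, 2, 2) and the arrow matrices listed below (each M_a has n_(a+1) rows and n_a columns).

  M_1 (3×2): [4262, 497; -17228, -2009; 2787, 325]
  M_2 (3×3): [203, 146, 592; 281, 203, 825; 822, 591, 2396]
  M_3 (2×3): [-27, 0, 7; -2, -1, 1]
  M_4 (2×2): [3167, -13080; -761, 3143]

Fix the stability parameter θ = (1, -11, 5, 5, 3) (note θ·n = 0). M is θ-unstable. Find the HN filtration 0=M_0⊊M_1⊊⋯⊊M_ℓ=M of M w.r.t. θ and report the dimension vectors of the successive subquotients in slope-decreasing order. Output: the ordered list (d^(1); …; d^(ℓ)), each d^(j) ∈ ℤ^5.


Interval decomposition of M: I[1,5]^2, I[2,3].
HN type (ℓ=4): μ^(1)=5; μ^(2)=13/3; μ^(3)=-5; μ^(4)=-11

((0, 0, 1, 0, 0); (0, 0, 2, 2, 2); (2, 2, 0, 0, 0); (0, 1, 0, 0, 0))


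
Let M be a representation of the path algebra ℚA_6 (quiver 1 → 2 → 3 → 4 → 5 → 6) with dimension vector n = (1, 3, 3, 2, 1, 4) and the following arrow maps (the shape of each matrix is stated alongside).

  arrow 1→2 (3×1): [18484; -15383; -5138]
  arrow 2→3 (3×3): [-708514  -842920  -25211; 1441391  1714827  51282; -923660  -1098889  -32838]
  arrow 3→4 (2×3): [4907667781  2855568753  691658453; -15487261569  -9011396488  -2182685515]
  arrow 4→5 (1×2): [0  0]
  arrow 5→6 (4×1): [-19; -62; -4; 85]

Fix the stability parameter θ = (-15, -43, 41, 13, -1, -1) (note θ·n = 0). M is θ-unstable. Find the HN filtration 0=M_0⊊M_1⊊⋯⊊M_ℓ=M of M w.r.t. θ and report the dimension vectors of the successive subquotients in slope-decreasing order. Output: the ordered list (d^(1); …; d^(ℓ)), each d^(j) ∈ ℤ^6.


Interval decomposition of M: I[1,4], I[2,3], I[2,4], I[5,6], I[6,6]^3.
HN type (ℓ=5): μ^(1)=41; μ^(2)=27; μ^(3)=-1; μ^(4)=-29; μ^(5)=-43

((0, 0, 1, 0, 0, 0); (0, 0, 2, 2, 0, 0); (0, 0, 0, 0, 1, 4); (1, 1, 0, 0, 0, 0); (0, 2, 0, 0, 0, 0))


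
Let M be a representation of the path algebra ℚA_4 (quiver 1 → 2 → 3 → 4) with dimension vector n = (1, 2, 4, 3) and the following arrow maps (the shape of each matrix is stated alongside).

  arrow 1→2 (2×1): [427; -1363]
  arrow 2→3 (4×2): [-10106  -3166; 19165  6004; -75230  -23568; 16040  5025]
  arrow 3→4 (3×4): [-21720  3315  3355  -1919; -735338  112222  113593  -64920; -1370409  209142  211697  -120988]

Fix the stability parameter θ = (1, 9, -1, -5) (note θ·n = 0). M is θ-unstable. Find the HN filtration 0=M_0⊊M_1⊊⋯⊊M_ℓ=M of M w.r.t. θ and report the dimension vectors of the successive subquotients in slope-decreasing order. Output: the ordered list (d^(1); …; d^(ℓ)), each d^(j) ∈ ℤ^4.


Interval decomposition of M: I[1,3], I[2,4], I[3,4]^2.
HN type (ℓ=3): μ^(1)=4; μ^(2)=1; μ^(3)=-3

((0, 1, 1, 0); (1, 1, 1, 1); (0, 0, 2, 2))


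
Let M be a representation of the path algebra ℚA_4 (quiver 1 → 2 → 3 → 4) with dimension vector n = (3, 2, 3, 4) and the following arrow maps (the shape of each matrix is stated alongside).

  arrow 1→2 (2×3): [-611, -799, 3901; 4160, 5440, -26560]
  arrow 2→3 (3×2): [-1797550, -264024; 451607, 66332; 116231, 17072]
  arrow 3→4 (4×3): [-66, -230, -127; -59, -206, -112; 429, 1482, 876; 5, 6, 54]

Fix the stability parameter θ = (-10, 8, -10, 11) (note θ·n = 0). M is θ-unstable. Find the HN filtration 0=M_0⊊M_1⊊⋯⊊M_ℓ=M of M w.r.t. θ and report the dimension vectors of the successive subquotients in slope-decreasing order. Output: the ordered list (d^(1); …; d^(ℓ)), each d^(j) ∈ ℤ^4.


Via rank(M_{q-1}∘⋯∘M_p): M ≅ I[1,1]^2, I[1,4], I[2,3], I[3,4], I[4,4]^2.
μ_θ-semistable layers: μ^(1)=11; μ^(2)=-1; μ^(3)=-10

((0, 0, 0, 4); (0, 2, 2, 0); (3, 0, 1, 0))


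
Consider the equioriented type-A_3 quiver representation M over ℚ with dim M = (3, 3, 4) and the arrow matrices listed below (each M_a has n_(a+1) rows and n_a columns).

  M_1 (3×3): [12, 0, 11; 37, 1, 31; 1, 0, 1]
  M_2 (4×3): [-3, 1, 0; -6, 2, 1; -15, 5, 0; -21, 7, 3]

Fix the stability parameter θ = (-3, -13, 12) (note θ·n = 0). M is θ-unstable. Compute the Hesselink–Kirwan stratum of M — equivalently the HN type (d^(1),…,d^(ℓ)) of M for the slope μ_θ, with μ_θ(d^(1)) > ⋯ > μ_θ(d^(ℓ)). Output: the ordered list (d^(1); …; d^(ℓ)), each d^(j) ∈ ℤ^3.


Interval decomposition of M: I[1,2], I[1,3]^2, I[3,3]^2.
HN type (ℓ=2): μ^(1)=12; μ^(2)=-8

((0, 0, 4); (3, 3, 0))


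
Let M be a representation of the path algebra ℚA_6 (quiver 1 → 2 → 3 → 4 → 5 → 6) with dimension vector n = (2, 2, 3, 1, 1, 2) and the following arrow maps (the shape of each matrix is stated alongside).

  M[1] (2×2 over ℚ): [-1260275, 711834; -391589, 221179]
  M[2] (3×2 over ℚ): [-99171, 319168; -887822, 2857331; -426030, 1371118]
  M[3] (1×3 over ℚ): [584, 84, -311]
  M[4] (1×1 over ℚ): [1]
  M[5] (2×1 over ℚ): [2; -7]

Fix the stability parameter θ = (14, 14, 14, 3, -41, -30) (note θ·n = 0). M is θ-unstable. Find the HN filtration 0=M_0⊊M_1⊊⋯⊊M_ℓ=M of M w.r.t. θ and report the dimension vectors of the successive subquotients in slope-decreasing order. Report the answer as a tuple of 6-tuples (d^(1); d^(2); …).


Barcode: M ≅ I[1,3], I[1,6], I[3,3], I[6,6]. HN layers by μ_θ (3 steps, strictly decreasing):
  μ^(1)=14; μ^(2)=-13/3; μ^(3)=-30

((1, 1, 2, 0, 0, 0); (1, 1, 1, 1, 1, 1); (0, 0, 0, 0, 0, 1))


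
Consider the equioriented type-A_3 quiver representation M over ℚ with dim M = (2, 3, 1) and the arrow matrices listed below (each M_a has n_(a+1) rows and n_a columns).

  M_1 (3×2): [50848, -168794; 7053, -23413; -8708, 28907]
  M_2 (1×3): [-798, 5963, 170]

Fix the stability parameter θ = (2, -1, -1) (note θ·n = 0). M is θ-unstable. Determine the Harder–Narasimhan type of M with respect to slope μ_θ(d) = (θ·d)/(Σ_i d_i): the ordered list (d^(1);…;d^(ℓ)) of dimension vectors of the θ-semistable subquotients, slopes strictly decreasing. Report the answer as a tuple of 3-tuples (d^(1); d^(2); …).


Via rank(M_{q-1}∘⋯∘M_p): M ≅ I[1,2], I[1,3], I[2,2].
μ_θ-semistable layers: μ^(1)=1/2; μ^(2)=0; μ^(3)=-1

((1, 1, 0); (1, 1, 1); (0, 1, 0))


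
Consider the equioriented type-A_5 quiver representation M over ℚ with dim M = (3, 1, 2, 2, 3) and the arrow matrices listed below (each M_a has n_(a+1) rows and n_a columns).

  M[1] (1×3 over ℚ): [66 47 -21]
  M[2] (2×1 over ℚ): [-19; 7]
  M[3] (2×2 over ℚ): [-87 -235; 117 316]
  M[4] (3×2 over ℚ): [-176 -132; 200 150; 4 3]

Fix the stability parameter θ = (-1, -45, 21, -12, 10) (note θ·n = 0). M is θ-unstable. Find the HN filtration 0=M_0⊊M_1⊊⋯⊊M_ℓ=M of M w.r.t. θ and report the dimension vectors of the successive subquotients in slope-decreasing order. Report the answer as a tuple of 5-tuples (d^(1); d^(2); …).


Via rank(M_{q-1}∘⋯∘M_p): M ≅ I[1,1]^2, I[1,5], I[3,4], I[5,5]^2.
μ_θ-semistable layers: μ^(1)=10; μ^(2)=9/2; μ^(3)=-1; μ^(4)=-23

((0, 0, 0, 0, 3); (0, 0, 2, 2, 0); (2, 0, 0, 0, 0); (1, 1, 0, 0, 0))


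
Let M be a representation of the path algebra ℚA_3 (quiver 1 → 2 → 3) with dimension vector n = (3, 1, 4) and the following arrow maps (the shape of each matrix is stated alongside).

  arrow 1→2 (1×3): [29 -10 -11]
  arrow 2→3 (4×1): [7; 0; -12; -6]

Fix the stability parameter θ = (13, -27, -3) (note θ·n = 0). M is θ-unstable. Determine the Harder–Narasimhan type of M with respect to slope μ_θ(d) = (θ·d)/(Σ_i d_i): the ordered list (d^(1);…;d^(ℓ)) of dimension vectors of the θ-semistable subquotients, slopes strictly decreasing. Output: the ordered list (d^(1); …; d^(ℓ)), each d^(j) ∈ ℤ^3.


Via rank(M_{q-1}∘⋯∘M_p): M ≅ I[1,1]^2, I[1,3], I[3,3]^3.
μ_θ-semistable layers: μ^(1)=13; μ^(2)=-3; μ^(3)=-7

((2, 0, 0); (0, 0, 4); (1, 1, 0))


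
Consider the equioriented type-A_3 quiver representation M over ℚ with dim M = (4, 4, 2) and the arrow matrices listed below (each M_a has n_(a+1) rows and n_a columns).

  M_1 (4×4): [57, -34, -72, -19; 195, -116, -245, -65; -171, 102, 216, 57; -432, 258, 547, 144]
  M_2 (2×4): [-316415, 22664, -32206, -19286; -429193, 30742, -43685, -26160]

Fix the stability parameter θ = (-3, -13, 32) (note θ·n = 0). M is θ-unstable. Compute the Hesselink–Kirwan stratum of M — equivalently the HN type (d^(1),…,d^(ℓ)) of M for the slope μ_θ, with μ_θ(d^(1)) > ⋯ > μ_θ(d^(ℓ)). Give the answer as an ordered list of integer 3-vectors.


Interval decomposition of M: I[1,1]^2, I[1,3]^2, I[2,2]^2.
HN type (ℓ=4): μ^(1)=32; μ^(2)=-3; μ^(3)=-8; μ^(4)=-13

((0, 0, 2); (2, 0, 0); (2, 2, 0); (0, 2, 0))


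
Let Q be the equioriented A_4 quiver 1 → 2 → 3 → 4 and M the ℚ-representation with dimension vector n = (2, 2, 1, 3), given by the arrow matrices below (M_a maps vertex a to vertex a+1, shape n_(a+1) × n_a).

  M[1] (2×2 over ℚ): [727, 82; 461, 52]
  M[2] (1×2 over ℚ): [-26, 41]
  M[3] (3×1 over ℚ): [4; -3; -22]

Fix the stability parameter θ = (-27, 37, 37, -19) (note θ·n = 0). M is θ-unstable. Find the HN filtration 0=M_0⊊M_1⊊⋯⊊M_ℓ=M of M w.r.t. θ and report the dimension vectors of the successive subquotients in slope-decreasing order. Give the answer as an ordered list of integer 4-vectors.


Interval decomposition of M: I[1,2], I[1,4], I[4,4]^2.
HN type (ℓ=4): μ^(1)=37; μ^(2)=55/3; μ^(3)=-19; μ^(4)=-27

((0, 1, 0, 0); (0, 1, 1, 1); (0, 0, 0, 2); (2, 0, 0, 0))


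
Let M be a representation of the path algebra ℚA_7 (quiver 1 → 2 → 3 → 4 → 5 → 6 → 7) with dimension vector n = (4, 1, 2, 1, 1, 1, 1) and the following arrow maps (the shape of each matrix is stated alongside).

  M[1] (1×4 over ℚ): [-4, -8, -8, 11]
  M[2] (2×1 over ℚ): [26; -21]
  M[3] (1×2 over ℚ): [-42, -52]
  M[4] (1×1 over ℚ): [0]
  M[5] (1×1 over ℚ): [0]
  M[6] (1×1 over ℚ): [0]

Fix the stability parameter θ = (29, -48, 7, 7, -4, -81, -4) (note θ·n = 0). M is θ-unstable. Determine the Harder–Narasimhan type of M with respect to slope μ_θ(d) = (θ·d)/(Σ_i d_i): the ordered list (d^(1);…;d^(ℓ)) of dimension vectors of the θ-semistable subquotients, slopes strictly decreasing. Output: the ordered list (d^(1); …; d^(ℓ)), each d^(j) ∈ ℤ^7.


Interval decomposition of M: I[1,1]^3, I[1,3], I[3,4], I[5,5], I[6,6], I[7,7].
HN type (ℓ=5): μ^(1)=29; μ^(2)=7; μ^(3)=-4; μ^(4)=-19/2; μ^(5)=-81

((3, 0, 0, 0, 0, 0, 0); (0, 0, 2, 1, 0, 0, 0); (0, 0, 0, 0, 1, 0, 1); (1, 1, 0, 0, 0, 0, 0); (0, 0, 0, 0, 0, 1, 0))


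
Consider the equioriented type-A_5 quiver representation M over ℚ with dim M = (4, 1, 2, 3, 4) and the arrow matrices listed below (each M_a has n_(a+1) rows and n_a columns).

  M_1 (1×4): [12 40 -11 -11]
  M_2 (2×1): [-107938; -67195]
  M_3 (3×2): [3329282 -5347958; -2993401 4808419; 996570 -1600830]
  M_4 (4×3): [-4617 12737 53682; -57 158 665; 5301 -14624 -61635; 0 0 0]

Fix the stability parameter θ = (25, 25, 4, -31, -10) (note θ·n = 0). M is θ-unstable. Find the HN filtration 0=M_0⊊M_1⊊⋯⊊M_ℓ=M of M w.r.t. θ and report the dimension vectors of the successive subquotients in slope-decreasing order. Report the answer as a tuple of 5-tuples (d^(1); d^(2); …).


Barcode: M ≅ I[1,1]^3, I[1,5], I[3,3], I[4,4], I[4,5], I[5,5]^2. HN layers by μ_θ (5 steps, strictly decreasing):
  μ^(1)=25; μ^(2)=4; μ^(3)=13/5; μ^(4)=-10; μ^(5)=-31

((3, 0, 0, 0, 0); (0, 0, 1, 0, 0); (1, 1, 1, 1, 1); (0, 0, 0, 0, 3); (0, 0, 0, 2, 0))


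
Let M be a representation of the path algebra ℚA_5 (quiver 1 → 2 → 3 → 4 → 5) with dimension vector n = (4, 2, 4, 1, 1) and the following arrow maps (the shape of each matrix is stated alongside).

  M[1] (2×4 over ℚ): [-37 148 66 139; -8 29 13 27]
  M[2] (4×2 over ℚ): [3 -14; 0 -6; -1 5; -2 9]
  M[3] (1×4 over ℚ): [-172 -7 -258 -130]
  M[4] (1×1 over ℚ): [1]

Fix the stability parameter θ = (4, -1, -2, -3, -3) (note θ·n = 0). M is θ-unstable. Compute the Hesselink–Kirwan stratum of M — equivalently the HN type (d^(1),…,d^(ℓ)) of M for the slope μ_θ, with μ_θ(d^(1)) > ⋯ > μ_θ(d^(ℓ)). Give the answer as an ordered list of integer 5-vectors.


Interval decomposition of M: I[1,1]^2, I[1,3], I[1,5], I[3,3]^2.
HN type (ℓ=4): μ^(1)=4; μ^(2)=1/3; μ^(3)=-1; μ^(4)=-2

((2, 0, 0, 0, 0); (1, 1, 1, 0, 0); (1, 1, 1, 1, 1); (0, 0, 2, 0, 0))


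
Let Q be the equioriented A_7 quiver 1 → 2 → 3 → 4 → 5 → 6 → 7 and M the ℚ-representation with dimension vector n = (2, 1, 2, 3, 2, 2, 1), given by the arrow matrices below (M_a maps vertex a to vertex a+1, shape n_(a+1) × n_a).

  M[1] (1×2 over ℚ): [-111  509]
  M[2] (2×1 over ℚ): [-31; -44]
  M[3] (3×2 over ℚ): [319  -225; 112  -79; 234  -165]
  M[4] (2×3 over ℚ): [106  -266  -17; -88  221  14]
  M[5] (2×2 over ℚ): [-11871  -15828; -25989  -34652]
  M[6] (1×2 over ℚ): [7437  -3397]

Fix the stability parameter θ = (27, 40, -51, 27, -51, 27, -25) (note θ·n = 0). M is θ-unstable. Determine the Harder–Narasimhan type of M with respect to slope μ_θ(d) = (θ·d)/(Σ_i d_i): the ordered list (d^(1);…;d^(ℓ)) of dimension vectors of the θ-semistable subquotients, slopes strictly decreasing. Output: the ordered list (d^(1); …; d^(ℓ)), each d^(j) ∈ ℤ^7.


Barcode: M ≅ I[1,1], I[1,4], I[3,7], I[4,5], I[6,6]. HN layers by μ_θ (5 steps, strictly decreasing):
  μ^(1)=27; μ^(2)=16/3; μ^(3)=1; μ^(4)=-12; μ^(5)=-51

((1, 0, 0, 1, 0, 1, 0); (1, 1, 1, 0, 0, 0, 0); (0, 0, 0, 0, 0, 1, 1); (0, 0, 0, 2, 2, 0, 0); (0, 0, 1, 0, 0, 0, 0))


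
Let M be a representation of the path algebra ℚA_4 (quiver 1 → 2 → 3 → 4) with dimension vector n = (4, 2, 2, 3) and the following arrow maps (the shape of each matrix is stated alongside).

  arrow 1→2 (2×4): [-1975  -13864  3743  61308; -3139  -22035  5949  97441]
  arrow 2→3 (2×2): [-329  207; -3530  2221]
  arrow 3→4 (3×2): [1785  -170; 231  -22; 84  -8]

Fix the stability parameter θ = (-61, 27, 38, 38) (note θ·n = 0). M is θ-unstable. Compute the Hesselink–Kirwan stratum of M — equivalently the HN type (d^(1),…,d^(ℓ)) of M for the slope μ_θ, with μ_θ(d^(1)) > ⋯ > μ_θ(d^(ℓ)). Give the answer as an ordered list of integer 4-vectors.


Via rank(M_{q-1}∘⋯∘M_p): M ≅ I[1,1]^2, I[1,3], I[1,4], I[4,4]^2.
μ_θ-semistable layers: μ^(1)=38; μ^(2)=27; μ^(3)=-61

((0, 0, 2, 3); (0, 2, 0, 0); (4, 0, 0, 0))


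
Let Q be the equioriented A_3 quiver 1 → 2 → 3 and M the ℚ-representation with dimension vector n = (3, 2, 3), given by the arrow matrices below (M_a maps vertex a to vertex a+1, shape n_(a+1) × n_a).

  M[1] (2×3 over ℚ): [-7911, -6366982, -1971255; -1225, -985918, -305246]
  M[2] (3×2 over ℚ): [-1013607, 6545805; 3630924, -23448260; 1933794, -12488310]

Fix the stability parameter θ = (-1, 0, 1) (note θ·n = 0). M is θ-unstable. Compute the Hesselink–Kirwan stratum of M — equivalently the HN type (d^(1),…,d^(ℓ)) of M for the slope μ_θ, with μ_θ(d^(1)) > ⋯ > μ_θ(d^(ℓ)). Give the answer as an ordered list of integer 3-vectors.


Via rank(M_{q-1}∘⋯∘M_p): M ≅ I[1,1], I[1,2], I[1,3], I[3,3]^2.
μ_θ-semistable layers: μ^(1)=1; μ^(2)=0; μ^(3)=-1

((0, 0, 3); (0, 2, 0); (3, 0, 0))


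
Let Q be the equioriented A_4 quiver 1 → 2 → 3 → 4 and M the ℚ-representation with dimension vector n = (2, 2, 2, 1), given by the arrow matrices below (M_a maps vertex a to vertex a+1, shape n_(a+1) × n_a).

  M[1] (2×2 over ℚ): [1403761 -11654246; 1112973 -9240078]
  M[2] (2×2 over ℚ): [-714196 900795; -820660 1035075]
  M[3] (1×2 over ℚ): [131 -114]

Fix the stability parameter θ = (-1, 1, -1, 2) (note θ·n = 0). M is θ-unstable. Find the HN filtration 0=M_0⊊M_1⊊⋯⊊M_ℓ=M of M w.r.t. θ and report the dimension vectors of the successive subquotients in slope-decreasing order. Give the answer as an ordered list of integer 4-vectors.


Via rank(M_{q-1}∘⋯∘M_p): M ≅ I[1,1], I[1,4], I[2,2], I[3,3].
μ_θ-semistable layers: μ^(1)=2; μ^(2)=1; μ^(3)=0; μ^(4)=-1

((0, 0, 0, 1); (0, 1, 0, 0); (0, 1, 1, 0); (2, 0, 1, 0))


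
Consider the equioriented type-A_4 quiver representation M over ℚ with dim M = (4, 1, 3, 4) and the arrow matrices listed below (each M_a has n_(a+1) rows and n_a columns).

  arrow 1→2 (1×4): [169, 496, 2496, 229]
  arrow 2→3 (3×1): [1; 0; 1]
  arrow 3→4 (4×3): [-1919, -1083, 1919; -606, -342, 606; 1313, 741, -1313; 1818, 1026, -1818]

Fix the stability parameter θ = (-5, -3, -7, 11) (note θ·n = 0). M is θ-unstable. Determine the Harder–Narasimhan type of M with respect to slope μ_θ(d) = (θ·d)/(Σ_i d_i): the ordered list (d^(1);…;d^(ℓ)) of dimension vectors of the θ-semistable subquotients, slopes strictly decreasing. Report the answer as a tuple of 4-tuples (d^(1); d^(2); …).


Barcode: M ≅ I[1,1]^3, I[1,3], I[3,3], I[3,4], I[4,4]^3. HN layers by μ_θ (3 steps, strictly decreasing):
  μ^(1)=11; μ^(2)=-5; μ^(3)=-7

((0, 0, 0, 4); (4, 1, 1, 0); (0, 0, 2, 0))


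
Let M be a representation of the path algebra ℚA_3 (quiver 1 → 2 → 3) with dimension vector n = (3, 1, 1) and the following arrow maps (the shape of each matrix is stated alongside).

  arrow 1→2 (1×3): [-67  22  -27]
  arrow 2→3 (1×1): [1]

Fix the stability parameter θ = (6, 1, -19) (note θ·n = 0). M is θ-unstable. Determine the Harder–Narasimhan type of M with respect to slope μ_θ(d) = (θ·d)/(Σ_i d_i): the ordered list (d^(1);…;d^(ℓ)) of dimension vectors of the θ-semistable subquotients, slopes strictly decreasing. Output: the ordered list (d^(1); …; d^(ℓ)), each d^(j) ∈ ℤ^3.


Via rank(M_{q-1}∘⋯∘M_p): M ≅ I[1,1]^2, I[1,3].
μ_θ-semistable layers: μ^(1)=6; μ^(2)=-4

((2, 0, 0); (1, 1, 1))


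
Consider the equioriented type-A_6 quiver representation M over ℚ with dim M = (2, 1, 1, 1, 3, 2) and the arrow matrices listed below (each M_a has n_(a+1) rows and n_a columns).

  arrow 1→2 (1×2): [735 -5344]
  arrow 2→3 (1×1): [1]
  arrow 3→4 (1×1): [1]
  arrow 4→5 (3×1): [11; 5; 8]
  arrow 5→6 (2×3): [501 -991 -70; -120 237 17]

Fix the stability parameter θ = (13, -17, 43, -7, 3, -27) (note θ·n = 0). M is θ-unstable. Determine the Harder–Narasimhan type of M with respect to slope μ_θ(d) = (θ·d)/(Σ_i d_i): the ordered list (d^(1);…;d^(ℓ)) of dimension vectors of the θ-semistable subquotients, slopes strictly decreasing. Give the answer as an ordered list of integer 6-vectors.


Barcode: M ≅ I[1,1], I[1,6], I[5,5], I[5,6]. HN layers by μ_θ (4 steps, strictly decreasing):
  μ^(1)=13; μ^(2)=3; μ^(3)=-2; μ^(4)=-12

((1, 0, 0, 0, 0, 0); (0, 0, 1, 1, 2, 1); (1, 1, 0, 0, 0, 0); (0, 0, 0, 0, 1, 1))


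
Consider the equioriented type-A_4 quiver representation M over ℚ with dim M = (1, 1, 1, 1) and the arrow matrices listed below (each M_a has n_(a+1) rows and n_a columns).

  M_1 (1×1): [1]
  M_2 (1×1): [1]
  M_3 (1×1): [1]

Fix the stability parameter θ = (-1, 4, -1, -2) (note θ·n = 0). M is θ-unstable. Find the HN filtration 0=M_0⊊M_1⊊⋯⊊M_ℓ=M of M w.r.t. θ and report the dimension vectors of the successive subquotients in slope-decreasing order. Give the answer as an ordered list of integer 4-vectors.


Interval decomposition of M: I[1,4].
HN type (ℓ=2): μ^(1)=1/3; μ^(2)=-1

((0, 1, 1, 1); (1, 0, 0, 0))


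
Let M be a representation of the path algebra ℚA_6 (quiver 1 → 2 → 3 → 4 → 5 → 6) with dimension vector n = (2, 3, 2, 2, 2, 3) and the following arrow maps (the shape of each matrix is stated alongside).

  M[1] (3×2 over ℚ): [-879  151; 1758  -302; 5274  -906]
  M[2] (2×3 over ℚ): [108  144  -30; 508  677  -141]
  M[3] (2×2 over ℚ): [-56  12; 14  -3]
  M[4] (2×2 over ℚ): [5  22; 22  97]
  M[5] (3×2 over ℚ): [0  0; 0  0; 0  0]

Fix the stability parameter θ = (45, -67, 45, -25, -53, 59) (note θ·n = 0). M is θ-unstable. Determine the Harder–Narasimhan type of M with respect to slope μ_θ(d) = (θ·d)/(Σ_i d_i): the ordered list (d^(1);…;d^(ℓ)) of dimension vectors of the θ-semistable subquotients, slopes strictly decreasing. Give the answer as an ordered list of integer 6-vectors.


Interval decomposition of M: I[1,1], I[1,2], I[2,3], I[2,5], I[4,5], I[6,6]^3.
HN type (ℓ=5): μ^(1)=59; μ^(2)=45; μ^(3)=-11; μ^(4)=-39; μ^(5)=-67

((0, 0, 0, 0, 0, 3); (1, 0, 1, 0, 0, 0); (1, 1, 1, 1, 1, 0); (0, 0, 0, 1, 1, 0); (0, 2, 0, 0, 0, 0))


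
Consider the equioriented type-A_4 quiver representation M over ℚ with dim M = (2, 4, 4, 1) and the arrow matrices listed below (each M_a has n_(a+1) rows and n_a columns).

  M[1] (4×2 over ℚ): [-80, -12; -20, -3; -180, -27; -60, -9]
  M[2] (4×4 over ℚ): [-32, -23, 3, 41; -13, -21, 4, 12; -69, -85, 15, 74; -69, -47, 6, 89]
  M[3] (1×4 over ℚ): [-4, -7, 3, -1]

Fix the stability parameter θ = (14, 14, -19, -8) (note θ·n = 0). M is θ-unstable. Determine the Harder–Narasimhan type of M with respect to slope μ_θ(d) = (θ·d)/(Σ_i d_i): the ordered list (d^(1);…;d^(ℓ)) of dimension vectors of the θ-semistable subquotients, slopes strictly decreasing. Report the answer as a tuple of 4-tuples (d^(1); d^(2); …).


Barcode: M ≅ I[1,1], I[1,4], I[2,3]^3. HN layers by μ_θ (3 steps, strictly decreasing):
  μ^(1)=14; μ^(2)=1/4; μ^(3)=-5/2

((1, 0, 0, 0); (1, 1, 1, 1); (0, 3, 3, 0))


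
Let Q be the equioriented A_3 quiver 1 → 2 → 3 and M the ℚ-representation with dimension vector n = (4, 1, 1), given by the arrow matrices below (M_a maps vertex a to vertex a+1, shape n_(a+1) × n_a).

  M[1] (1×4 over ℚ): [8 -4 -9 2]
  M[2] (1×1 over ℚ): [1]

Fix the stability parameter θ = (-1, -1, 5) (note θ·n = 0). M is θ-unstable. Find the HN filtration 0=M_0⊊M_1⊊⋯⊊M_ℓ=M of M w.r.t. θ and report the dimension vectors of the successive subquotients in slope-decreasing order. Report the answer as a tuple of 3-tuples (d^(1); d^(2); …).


Via rank(M_{q-1}∘⋯∘M_p): M ≅ I[1,1]^3, I[1,3].
μ_θ-semistable layers: μ^(1)=5; μ^(2)=-1

((0, 0, 1); (4, 1, 0))


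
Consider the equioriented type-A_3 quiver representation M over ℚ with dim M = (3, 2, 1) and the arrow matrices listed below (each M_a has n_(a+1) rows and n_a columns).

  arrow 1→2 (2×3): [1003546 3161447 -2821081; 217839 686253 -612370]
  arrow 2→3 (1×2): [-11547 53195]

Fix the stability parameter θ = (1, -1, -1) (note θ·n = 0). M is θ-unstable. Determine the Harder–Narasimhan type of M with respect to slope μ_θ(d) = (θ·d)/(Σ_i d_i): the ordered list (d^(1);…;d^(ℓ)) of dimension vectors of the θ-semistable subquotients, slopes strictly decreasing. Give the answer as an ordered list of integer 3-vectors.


Via rank(M_{q-1}∘⋯∘M_p): M ≅ I[1,1], I[1,2], I[1,3].
μ_θ-semistable layers: μ^(1)=1; μ^(2)=0; μ^(3)=-1/3

((1, 0, 0); (1, 1, 0); (1, 1, 1))


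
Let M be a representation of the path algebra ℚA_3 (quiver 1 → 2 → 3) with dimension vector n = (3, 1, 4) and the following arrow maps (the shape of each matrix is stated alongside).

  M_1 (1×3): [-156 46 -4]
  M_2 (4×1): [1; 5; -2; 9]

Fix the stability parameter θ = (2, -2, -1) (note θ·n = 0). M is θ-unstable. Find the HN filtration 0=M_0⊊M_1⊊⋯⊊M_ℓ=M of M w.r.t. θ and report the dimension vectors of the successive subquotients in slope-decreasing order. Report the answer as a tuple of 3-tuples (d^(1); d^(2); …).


Barcode: M ≅ I[1,1]^2, I[1,3], I[3,3]^3. HN layers by μ_θ (3 steps, strictly decreasing):
  μ^(1)=2; μ^(2)=-1/3; μ^(3)=-1

((2, 0, 0); (1, 1, 1); (0, 0, 3))


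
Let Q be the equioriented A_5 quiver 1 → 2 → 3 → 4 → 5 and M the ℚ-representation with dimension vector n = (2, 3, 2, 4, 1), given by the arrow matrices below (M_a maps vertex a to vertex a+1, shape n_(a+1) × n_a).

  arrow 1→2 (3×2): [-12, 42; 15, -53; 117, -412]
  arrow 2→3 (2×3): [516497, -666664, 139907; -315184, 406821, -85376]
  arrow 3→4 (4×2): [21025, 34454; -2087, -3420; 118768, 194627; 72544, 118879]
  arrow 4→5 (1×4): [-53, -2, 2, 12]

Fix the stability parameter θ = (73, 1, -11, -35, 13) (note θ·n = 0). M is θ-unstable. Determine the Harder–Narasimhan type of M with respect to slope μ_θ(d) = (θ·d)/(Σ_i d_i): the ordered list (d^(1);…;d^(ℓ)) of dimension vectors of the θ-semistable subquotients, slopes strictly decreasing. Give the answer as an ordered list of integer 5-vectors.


Via rank(M_{q-1}∘⋯∘M_p): M ≅ I[1,4], I[1,5], I[2,2], I[4,4]^2.
μ_θ-semistable layers: μ^(1)=13; μ^(2)=7; μ^(3)=1; μ^(4)=-35

((0, 0, 0, 0, 1); (2, 2, 2, 2, 0); (0, 1, 0, 0, 0); (0, 0, 0, 2, 0))


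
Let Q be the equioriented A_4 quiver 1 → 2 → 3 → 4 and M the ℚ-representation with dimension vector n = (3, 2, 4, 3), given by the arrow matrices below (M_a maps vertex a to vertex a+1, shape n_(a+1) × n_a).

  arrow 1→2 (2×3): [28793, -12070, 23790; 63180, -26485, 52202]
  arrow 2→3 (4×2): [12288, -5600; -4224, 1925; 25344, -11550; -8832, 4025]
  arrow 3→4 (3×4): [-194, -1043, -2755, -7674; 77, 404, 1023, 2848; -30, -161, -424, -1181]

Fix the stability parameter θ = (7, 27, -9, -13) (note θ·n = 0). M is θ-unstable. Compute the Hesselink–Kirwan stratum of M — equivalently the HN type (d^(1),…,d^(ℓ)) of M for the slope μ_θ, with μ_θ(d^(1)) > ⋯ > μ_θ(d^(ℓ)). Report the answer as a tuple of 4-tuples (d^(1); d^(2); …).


Barcode: M ≅ I[1,1], I[1,2], I[1,4], I[3,3], I[3,4]^2. HN layers by μ_θ (5 steps, strictly decreasing):
  μ^(1)=27; μ^(2)=7; μ^(3)=3; μ^(4)=-9; μ^(5)=-11

((0, 1, 0, 0); (2, 0, 0, 0); (1, 1, 1, 1); (0, 0, 1, 0); (0, 0, 2, 2))


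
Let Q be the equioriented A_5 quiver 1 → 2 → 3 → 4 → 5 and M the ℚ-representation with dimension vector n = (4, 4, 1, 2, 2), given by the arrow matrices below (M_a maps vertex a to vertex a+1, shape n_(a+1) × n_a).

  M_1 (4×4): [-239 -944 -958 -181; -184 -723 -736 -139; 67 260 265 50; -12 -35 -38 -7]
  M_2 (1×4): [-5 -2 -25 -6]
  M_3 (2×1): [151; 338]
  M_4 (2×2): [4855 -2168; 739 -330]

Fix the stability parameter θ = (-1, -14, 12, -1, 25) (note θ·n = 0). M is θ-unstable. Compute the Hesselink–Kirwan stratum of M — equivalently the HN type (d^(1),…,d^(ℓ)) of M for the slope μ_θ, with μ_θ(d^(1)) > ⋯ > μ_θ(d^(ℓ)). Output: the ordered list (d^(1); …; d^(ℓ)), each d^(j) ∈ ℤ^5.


Interval decomposition of M: I[1,2]^3, I[1,5], I[4,5].
HN type (ℓ=4): μ^(1)=25; μ^(2)=11/2; μ^(3)=-1; μ^(4)=-15/2

((0, 0, 0, 0, 2); (0, 0, 1, 1, 0); (0, 0, 0, 1, 0); (4, 4, 0, 0, 0))


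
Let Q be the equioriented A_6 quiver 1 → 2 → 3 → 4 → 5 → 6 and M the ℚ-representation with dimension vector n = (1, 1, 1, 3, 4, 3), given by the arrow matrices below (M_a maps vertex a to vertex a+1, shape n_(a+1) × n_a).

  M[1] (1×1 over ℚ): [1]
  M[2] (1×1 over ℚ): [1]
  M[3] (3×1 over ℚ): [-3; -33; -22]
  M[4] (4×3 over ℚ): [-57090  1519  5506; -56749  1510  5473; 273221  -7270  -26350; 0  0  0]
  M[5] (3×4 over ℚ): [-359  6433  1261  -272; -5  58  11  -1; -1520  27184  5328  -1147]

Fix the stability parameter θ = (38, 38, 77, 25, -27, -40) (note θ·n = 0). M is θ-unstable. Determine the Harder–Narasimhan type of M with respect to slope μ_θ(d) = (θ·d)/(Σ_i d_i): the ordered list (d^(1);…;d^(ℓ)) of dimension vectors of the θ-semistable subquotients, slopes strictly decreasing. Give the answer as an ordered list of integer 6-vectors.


Interval decomposition of M: I[1,6], I[4,5], I[4,6], I[5,6].
HN type (ℓ=4): μ^(1)=37/2; μ^(2)=-1; μ^(3)=-14; μ^(4)=-67/2

((1, 1, 1, 1, 1, 1); (0, 0, 0, 1, 1, 0); (0, 0, 0, 1, 1, 1); (0, 0, 0, 0, 1, 1))
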